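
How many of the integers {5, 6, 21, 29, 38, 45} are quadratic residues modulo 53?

3

(5/53) = -1 → non-residue.
(6/53) = +1 → QR.
(21/53) = -1 → non-residue.
(29/53) = +1 → QR.
(38/53) = +1 → QR.
(45/53) = -1 → non-residue.
Total quadratic residues among the 6: 3.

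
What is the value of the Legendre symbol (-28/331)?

First reduce: -28 ≡ 303 (mod 331).
Reciprocity: 303 ≡ 3 and 331 ≡ 3 (mod 4), so (303/331) = −(331/303).
Reduce top mod 303: now compute (28/303).
Pull out 2^2: since 303 ≡ 7 (mod 8), (2/303) = +1, so (2/303)^2 = +1.
Reciprocity: 7 ≡ 3 and 303 ≡ 3 (mod 4), so (7/303) = −(303/7).
Reduce top mod 7: now compute (2/7).
Pull out 2: since 7 ≡ 7 (mod 8), (2/7) = +1.
Reached (1/7) = 1. Collecting the sign flips along the way, the symbol is +1.

1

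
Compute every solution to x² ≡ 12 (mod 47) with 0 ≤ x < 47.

23, 24

Since 47 ≡ 3 (mod 4), a square root of 12 is 12^((47+1)/4) = 12^12 mod 47.
Repeated squaring: 12^2≡3, 12^4≡9, 12^8≡34 (mod 47).
12^12 = 12^(8+4) ≡ 24 (mod 47).
Check: 24² = 576 ≡ 12 (mod 47). The two roots are 23 and 24.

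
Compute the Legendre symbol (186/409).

Pull out 2: since 409 ≡ 1 (mod 8), (2/409) = +1.
Reciprocity: 93 ≡ 1 and 409 ≡ 1 (mod 4), so (93/409) = +(409/93).
Reduce top mod 93: now compute (37/93).
Reciprocity: 37 ≡ 1 and 93 ≡ 1 (mod 4), so (37/93) = +(93/37).
Reduce top mod 37: now compute (19/37).
Reciprocity: 19 ≡ 3 and 37 ≡ 1 (mod 4), so (19/37) = +(37/19).
Reduce top mod 19: now compute (18/19).
Pull out 2: since 19 ≡ 3 (mod 8), (2/19) = -1.
Reciprocity: 9 ≡ 1 and 19 ≡ 3 (mod 4), so (9/19) = +(19/9).
Reduce top mod 9: now compute (1/9).
Reached (1/9) = 1. Collecting the sign flips along the way, the symbol is -1.

-1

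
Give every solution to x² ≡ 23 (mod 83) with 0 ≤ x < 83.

Since 83 ≡ 3 (mod 4), a square root of 23 is 23^((83+1)/4) = 23^21 mod 83.
Repeated squaring: 23^2≡31, 23^4≡48, 23^8≡63, 23^16≡68 (mod 83).
23^21 = 23^(16+4+1) ≡ 40 (mod 83).
Check: 40² = 1600 ≡ 23 (mod 83). The two roots are 40 and 43.

40, 43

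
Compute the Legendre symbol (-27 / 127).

1

Euler's criterion: (-27/127) ≡ 100^63 (mod 127).
100^2 ≡ 94 (mod 127)
100^4 ≡ 73 (mod 127)
100^8 ≡ 122 (mod 127)
100^16 ≡ 25 (mod 127)
100^32 ≡ 117 (mod 127)
100^63 = 100^(32+16+8+4+2+1) ≡ 1 (mod 127).
Result is 1, so (-27/127) = 1.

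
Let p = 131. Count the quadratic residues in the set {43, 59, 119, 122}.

2

(43/131) = +1 → QR.
(59/131) = +1 → QR.
(119/131) = -1 → non-residue.
(122/131) = -1 → non-residue.
Total quadratic residues among the 4: 2.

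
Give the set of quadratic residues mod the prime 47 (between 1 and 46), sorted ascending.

1,2,3,4,6,7,8,9,12,14,16,17,18,21,24,25,27,28,32,34,36,37,42

Square k = 1,…,23 (k and 47−k give the same square):
1²=1, 2²=4, 3²=9, 4²=16, 5²=25, 6²=36, 7²≡2, 8²≡17, 9²≡34, 10²≡6, 11²≡27, 12²≡3, 13²≡28, 14²≡8, 15²≡37, 16²≡21, 17²≡7, 18²≡42, 19²≡32, 20²≡24, 21²≡18, 22²≡14, 23²≡12 (mod 47).
So the quadratic residues mod 47 are {1, 2, 3, 4, 6, 7, 8, 9, 12, 14, 16, 17, 18, 21, 24, 25, 27, 28, 32, 34, 36, 37, 42}.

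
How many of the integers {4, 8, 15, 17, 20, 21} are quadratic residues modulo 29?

(4/29) = +1 → QR.
(8/29) = -1 → non-residue.
(15/29) = -1 → non-residue.
(17/29) = -1 → non-residue.
(20/29) = +1 → QR.
(21/29) = -1 → non-residue.
Total quadratic residues among the 6: 2.

2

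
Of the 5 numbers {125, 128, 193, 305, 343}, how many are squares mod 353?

(125/353) = -1 → non-residue.
(128/353) = +1 → QR.
(193/353) = -1 → non-residue.
(305/353) = -1 → non-residue.
(343/353) = -1 → non-residue.
Total quadratic residues among the 5: 1.

1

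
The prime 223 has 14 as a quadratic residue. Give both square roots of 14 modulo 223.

Since 223 ≡ 3 (mod 4), a square root of 14 is 14^((223+1)/4) = 14^56 mod 223.
Repeated squaring: 14^2≡196, 14^4≡60, 14^8≡32, 14^16≡132, 14^32≡30 (mod 223).
14^56 = 14^(32+16+8) ≡ 56 (mod 223).
Check: 56² = 3136 ≡ 14 (mod 223). The two roots are 56 and 167.

56, 167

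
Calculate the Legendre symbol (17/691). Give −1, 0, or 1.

-1

Euler's criterion: (17/691) ≡ 17^345 (mod 691).
17^2 ≡ 289 (mod 691)
17^4 ≡ 601 (mod 691)
17^8 ≡ 499 (mod 691)
17^16 ≡ 241 (mod 691)
17^32 ≡ 37 (mod 691)
17^64 ≡ 678 (mod 691)
17^128 ≡ 169 (mod 691)
17^256 ≡ 230 (mod 691)
17^345 = 17^(256+64+16+8+1) ≡ 690 (mod 691).
Result is 690 ≡ −1, so (17/691) = −1.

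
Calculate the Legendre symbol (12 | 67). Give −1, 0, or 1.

-1

Pull out 2^2: since 67 ≡ 3 (mod 8), (2/67) = -1, so (2/67)^2 = +1.
Reciprocity: 3 ≡ 3 and 67 ≡ 3 (mod 4), so (3/67) = −(67/3).
Reduce top mod 3: now compute (1/3).
Reached (1/3) = 1. Collecting the sign flips along the way, the symbol is -1.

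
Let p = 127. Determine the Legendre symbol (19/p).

Reciprocity: 19 ≡ 3 and 127 ≡ 3 (mod 4), so (19/127) = −(127/19).
Reduce top mod 19: now compute (13/19).
Reciprocity: 13 ≡ 1 and 19 ≡ 3 (mod 4), so (13/19) = +(19/13).
Reduce top mod 13: now compute (6/13).
Pull out 2: since 13 ≡ 5 (mod 8), (2/13) = -1.
Reciprocity: 3 ≡ 3 and 13 ≡ 1 (mod 4), so (3/13) = +(13/3).
Reduce top mod 3: now compute (1/3).
Reached (1/3) = 1. Collecting the sign flips along the way, the symbol is +1.

1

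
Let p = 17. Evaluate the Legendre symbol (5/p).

-1

Euler's criterion: (5/17) ≡ 5^8 (mod 17).
5^2 ≡ 8 (mod 17)
5^4 ≡ 13 (mod 17)
5^8 ≡ 16 (mod 17)
5^8 = 5^(8) ≡ 16 (mod 17).
Result is 16 ≡ −1, so (5/17) = −1.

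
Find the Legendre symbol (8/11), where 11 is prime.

Pull out 2^3: since 11 ≡ 3 (mod 8), (2/11) = -1, so (2/11)^3 = -1.
Reached (1/11) = 1. Collecting the sign flips along the way, the symbol is -1.

-1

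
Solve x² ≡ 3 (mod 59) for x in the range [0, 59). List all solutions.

Since 59 ≡ 3 (mod 4), a square root of 3 is 3^((59+1)/4) = 3^15 mod 59.
Repeated squaring: 3^2≡9, 3^4≡22, 3^8≡12 (mod 59).
3^15 = 3^(8+4+2+1) ≡ 48 (mod 59).
Check: 48² = 2304 ≡ 3 (mod 59). The two roots are 11 and 48.

11, 48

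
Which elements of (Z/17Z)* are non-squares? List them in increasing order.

Square k = 1,…,8 (k and 17−k give the same square):
1²=1, 2²=4, 3²=9, 4²=16, 5²≡8, 6²≡2, 7²≡15, 8²≡13 (mod 17).
The residues are {1, 2, 4, 8, 9, 13, 15, 16}; the non-residues are the remaining 8 nonzero classes.

3, 5, 6, 7, 10, 11, 12, 14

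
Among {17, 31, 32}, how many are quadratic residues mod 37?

(17/37) = -1 → non-residue.
(31/37) = -1 → non-residue.
(32/37) = -1 → non-residue.
Total quadratic residues among the 3: 0.

0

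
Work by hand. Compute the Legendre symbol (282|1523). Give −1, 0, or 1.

Pull out 2: since 1523 ≡ 3 (mod 8), (2/1523) = -1.
Reciprocity: 141 ≡ 1 and 1523 ≡ 3 (mod 4), so (141/1523) = +(1523/141).
Reduce top mod 141: now compute (113/141).
Reciprocity: 113 ≡ 1 and 141 ≡ 1 (mod 4), so (113/141) = +(141/113).
Reduce top mod 113: now compute (28/113).
Pull out 2^2: since 113 ≡ 1 (mod 8), (2/113) = +1, so (2/113)^2 = +1.
Reciprocity: 7 ≡ 3 and 113 ≡ 1 (mod 4), so (7/113) = +(113/7).
Reduce top mod 7: now compute (1/7).
Reached (1/7) = 1. Collecting the sign flips along the way, the symbol is -1.

-1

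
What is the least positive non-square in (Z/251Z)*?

2

(2/251) = −1, so 2 is the smallest positive non-residue mod 251.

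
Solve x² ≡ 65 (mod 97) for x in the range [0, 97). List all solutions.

97 ≡ 1 (mod 4), so we find a root by search.
Trying successive values, 29² = 841 ≡ 65 (mod 97). The other root is 97 − 29 = 68.

29, 68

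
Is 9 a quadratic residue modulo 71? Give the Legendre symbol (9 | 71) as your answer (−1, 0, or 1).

1

Euler's criterion: (9/71) ≡ 9^35 (mod 71).
9^2 ≡ 10 (mod 71)
9^4 ≡ 29 (mod 71)
9^8 ≡ 60 (mod 71)
9^16 ≡ 50 (mod 71)
9^32 ≡ 15 (mod 71)
9^35 = 9^(32+2+1) ≡ 1 (mod 71).
Result is 1, so (9/71) = 1.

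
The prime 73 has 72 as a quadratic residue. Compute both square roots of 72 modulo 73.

73 ≡ 1 (mod 4), so we find a root by search.
Trying successive values, 27² = 729 ≡ 72 (mod 73). The other root is 73 − 27 = 46.

27, 46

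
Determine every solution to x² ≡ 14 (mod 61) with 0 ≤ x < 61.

21, 40

61 ≡ 1 (mod 4), so we find a root by search.
Trying successive values, 21² = 441 ≡ 14 (mod 61). The other root is 61 − 21 = 40.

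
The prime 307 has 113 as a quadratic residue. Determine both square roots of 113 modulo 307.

Since 307 ≡ 3 (mod 4), a square root of 113 is 113^((307+1)/4) = 113^77 mod 307.
Repeated squaring: 113^2≡182, 113^4≡275, 113^8≡103, 113^16≡171, 113^32≡76, 113^64≡250 (mod 307).
113^77 = 113^(64+8+4+1) ≡ 179 (mod 307).
Check: 179² = 32041 ≡ 113 (mod 307). The two roots are 128 and 179.

128, 179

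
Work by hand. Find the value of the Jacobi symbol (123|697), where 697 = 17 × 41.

0

Reciprocity: 123 ≡ 3 and 697 ≡ 1 (mod 4), so (123/697) = +(697/123).
Reduce top mod 123: now compute (82/123).
Pull out 2: since 123 ≡ 3 (mod 8), (2/123) = -1.
Reciprocity: 41 ≡ 1 and 123 ≡ 3 (mod 4), so (41/123) = +(123/41).
Reduce top mod 41: now compute (0/41).
Top reduces to 0: gcd > 1, so the symbol is 0.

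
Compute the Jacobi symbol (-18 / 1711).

First reduce: -18 ≡ 1693 (mod 1711).
Reciprocity: 1693 ≡ 1 and 1711 ≡ 3 (mod 4), so (1693/1711) = +(1711/1693).
Reduce top mod 1693: now compute (18/1693).
Pull out 2: since 1693 ≡ 5 (mod 8), (2/1693) = -1.
Reciprocity: 9 ≡ 1 and 1693 ≡ 1 (mod 4), so (9/1693) = +(1693/9).
Reduce top mod 9: now compute (1/9).
Reached (1/9) = 1. Collecting the sign flips along the way, the symbol is -1.

-1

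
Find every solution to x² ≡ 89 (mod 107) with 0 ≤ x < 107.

14, 93

Since 107 ≡ 3 (mod 4), a square root of 89 is 89^((107+1)/4) = 89^27 mod 107.
Repeated squaring: 89^2≡3, 89^4≡9, 89^8≡81, 89^16≡34 (mod 107).
89^27 = 89^(16+8+2+1) ≡ 14 (mod 107).
Check: 14² = 196 ≡ 89 (mod 107). The two roots are 14 and 93.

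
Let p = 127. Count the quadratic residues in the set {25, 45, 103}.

2

(25/127) = +1 → QR.
(45/127) = -1 → non-residue.
(103/127) = +1 → QR.
Total quadratic residues among the 3: 2.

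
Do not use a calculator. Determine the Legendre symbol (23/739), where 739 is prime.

-1

Reciprocity: 23 ≡ 3 and 739 ≡ 3 (mod 4), so (23/739) = −(739/23).
Reduce top mod 23: now compute (3/23).
Reciprocity: 3 ≡ 3 and 23 ≡ 3 (mod 4), so (3/23) = −(23/3).
Reduce top mod 3: now compute (2/3).
Pull out 2: since 3 ≡ 3 (mod 8), (2/3) = -1.
Reached (1/3) = 1. Collecting the sign flips along the way, the symbol is -1.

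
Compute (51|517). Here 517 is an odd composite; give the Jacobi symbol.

Reciprocity: 51 ≡ 3 and 517 ≡ 1 (mod 4), so (51/517) = +(517/51).
Reduce top mod 51: now compute (7/51).
Reciprocity: 7 ≡ 3 and 51 ≡ 3 (mod 4), so (7/51) = −(51/7).
Reduce top mod 7: now compute (2/7).
Pull out 2: since 7 ≡ 7 (mod 8), (2/7) = +1.
Reached (1/7) = 1. Collecting the sign flips along the way, the symbol is -1.

-1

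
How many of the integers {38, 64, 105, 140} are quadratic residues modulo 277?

(38/277) = -1 → non-residue.
(64/277) = +1 → QR.
(105/277) = -1 → non-residue.
(140/277) = -1 → non-residue.
Total quadratic residues among the 4: 1.

1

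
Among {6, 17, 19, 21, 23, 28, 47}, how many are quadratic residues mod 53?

(6/53) = +1 → QR.
(17/53) = +1 → QR.
(19/53) = -1 → non-residue.
(21/53) = -1 → non-residue.
(23/53) = -1 → non-residue.
(28/53) = +1 → QR.
(47/53) = +1 → QR.
Total quadratic residues among the 7: 4.

4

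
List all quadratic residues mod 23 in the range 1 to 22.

Square k = 1,…,11 (k and 23−k give the same square):
1²=1, 2²=4, 3²=9, 4²=16, 5²≡2, 6²≡13, 7²≡3, 8²≡18, 9²≡12, 10²≡8, 11²≡6 (mod 23).
So the quadratic residues mod 23 are {1, 2, 3, 4, 6, 8, 9, 12, 13, 16, 18}.

1, 2, 3, 4, 6, 8, 9, 12, 13, 16, 18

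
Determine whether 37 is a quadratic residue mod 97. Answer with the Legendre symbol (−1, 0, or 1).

Euler's criterion: (37/97) ≡ 37^48 (mod 97).
37^2 ≡ 11 (mod 97)
37^4 ≡ 24 (mod 97)
37^8 ≡ 91 (mod 97)
37^16 ≡ 36 (mod 97)
37^32 ≡ 35 (mod 97)
37^48 = 37^(32+16) ≡ 96 (mod 97).
Result is 96 ≡ −1, so (37/97) = −1.

-1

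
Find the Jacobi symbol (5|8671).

1

Reciprocity: 5 ≡ 1 and 8671 ≡ 3 (mod 4), so (5/8671) = +(8671/5).
Reduce top mod 5: now compute (1/5).
Reached (1/5) = 1. Collecting the sign flips along the way, the symbol is +1.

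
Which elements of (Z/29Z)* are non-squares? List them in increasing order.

Square k = 1,…,14 (k and 29−k give the same square):
1²=1, 2²=4, 3²=9, 4²=16, 5²=25, 6²≡7, 7²≡20, 8²≡6, 9²≡23, 10²≡13, 11²≡5, 12²≡28, 13²≡24, 14²≡22 (mod 29).
The residues are {1, 4, 5, 6, 7, 9, 13, 16, 20, 22, 23, 24, 25, 28}; the non-residues are the remaining 14 nonzero classes.

2, 3, 8, 10, 11, 12, 14, 15, 17, 18, 19, 21, 26, 27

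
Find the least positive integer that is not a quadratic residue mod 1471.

(2/1471) = +1, so 2 is a residue.
(3/1471) = −1, so 3 is the smallest positive non-residue mod 1471.

3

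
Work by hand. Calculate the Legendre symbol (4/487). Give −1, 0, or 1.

1

Euler's criterion: (4/487) ≡ 4^243 (mod 487).
4^2 ≡ 16 (mod 487)
4^4 ≡ 256 (mod 487)
4^8 ≡ 278 (mod 487)
4^16 ≡ 338 (mod 487)
4^32 ≡ 286 (mod 487)
4^64 ≡ 467 (mod 487)
4^128 ≡ 400 (mod 487)
4^243 = 4^(128+64+32+16+2+1) ≡ 1 (mod 487).
Result is 1, so (4/487) = 1.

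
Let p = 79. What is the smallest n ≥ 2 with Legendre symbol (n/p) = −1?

3

(2/79) = +1, so 2 is a residue.
(3/79) = −1, so 3 is the smallest positive non-residue mod 79.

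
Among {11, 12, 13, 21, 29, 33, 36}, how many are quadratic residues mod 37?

5

(11/37) = +1 → QR.
(12/37) = +1 → QR.
(13/37) = -1 → non-residue.
(21/37) = +1 → QR.
(29/37) = -1 → non-residue.
(33/37) = +1 → QR.
(36/37) = +1 → QR.
Total quadratic residues among the 7: 5.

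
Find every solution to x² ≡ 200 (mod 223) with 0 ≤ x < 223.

Since 223 ≡ 3 (mod 4), a square root of 200 is 200^((223+1)/4) = 200^56 mod 223.
Repeated squaring: 200^2≡83, 200^4≡199, 200^8≡130, 200^16≡175, 200^32≡74 (mod 223).
200^56 = 200^(32+16+8) ≡ 73 (mod 223).
Check: 73² = 5329 ≡ 200 (mod 223). The two roots are 73 and 150.

73, 150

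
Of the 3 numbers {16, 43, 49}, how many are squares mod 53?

3

(16/53) = +1 → QR.
(43/53) = +1 → QR.
(49/53) = +1 → QR.
Total quadratic residues among the 3: 3.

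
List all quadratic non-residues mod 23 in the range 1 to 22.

5 7 10 11 14 15 17 19 20 21 22

Square k = 1,…,11 (k and 23−k give the same square):
1²=1, 2²=4, 3²=9, 4²=16, 5²≡2, 6²≡13, 7²≡3, 8²≡18, 9²≡12, 10²≡8, 11²≡6 (mod 23).
The residues are {1, 2, 3, 4, 6, 8, 9, 12, 13, 16, 18}; the non-residues are the remaining 11 nonzero classes.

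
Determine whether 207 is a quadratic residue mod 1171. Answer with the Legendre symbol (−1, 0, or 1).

Reciprocity: 207 ≡ 3 and 1171 ≡ 3 (mod 4), so (207/1171) = −(1171/207).
Reduce top mod 207: now compute (136/207).
Pull out 2^3: since 207 ≡ 7 (mod 8), (2/207) = +1, so (2/207)^3 = +1.
Reciprocity: 17 ≡ 1 and 207 ≡ 3 (mod 4), so (17/207) = +(207/17).
Reduce top mod 17: now compute (3/17).
Reciprocity: 3 ≡ 3 and 17 ≡ 1 (mod 4), so (3/17) = +(17/3).
Reduce top mod 3: now compute (2/3).
Pull out 2: since 3 ≡ 3 (mod 8), (2/3) = -1.
Reached (1/3) = 1. Collecting the sign flips along the way, the symbol is +1.

1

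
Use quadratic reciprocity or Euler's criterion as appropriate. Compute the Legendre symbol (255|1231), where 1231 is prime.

Reciprocity: 255 ≡ 3 and 1231 ≡ 3 (mod 4), so (255/1231) = −(1231/255).
Reduce top mod 255: now compute (211/255).
Reciprocity: 211 ≡ 3 and 255 ≡ 3 (mod 4), so (211/255) = −(255/211).
Reduce top mod 211: now compute (44/211).
Pull out 2^2: since 211 ≡ 3 (mod 8), (2/211) = -1, so (2/211)^2 = +1.
Reciprocity: 11 ≡ 3 and 211 ≡ 3 (mod 4), so (11/211) = −(211/11).
Reduce top mod 11: now compute (2/11).
Pull out 2: since 11 ≡ 3 (mod 8), (2/11) = -1.
Reached (1/11) = 1. Collecting the sign flips along the way, the symbol is +1.

1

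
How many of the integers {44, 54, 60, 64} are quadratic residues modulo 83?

(44/83) = +1 → QR.
(54/83) = -1 → non-residue.
(60/83) = -1 → non-residue.
(64/83) = +1 → QR.
Total quadratic residues among the 4: 2.

2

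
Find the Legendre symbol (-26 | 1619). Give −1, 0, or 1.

First reduce: -26 ≡ 1593 (mod 1619).
Reciprocity: 1593 ≡ 1 and 1619 ≡ 3 (mod 4), so (1593/1619) = +(1619/1593).
Reduce top mod 1593: now compute (26/1593).
Pull out 2: since 1593 ≡ 1 (mod 8), (2/1593) = +1.
Reciprocity: 13 ≡ 1 and 1593 ≡ 1 (mod 4), so (13/1593) = +(1593/13).
Reduce top mod 13: now compute (7/13).
Reciprocity: 7 ≡ 3 and 13 ≡ 1 (mod 4), so (7/13) = +(13/7).
Reduce top mod 7: now compute (6/7).
Pull out 2: since 7 ≡ 7 (mod 8), (2/7) = +1.
Reciprocity: 3 ≡ 3 and 7 ≡ 3 (mod 4), so (3/7) = −(7/3).
Reduce top mod 3: now compute (1/3).
Reached (1/3) = 1. Collecting the sign flips along the way, the symbol is -1.

-1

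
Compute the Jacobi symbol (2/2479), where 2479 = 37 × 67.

1

Pull out 2: since 2479 ≡ 7 (mod 8), (2/2479) = +1.
Reached (1/2479) = 1. Collecting the sign flips along the way, the symbol is +1.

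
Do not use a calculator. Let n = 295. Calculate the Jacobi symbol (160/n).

0

Pull out 2^5: since 295 ≡ 7 (mod 8), (2/295) = +1, so (2/295)^5 = +1.
Reciprocity: 5 ≡ 1 and 295 ≡ 3 (mod 4), so (5/295) = +(295/5).
Reduce top mod 5: now compute (0/5).
Top reduces to 0: gcd > 1, so the symbol is 0.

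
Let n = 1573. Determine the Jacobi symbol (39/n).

Reciprocity: 39 ≡ 3 and 1573 ≡ 1 (mod 4), so (39/1573) = +(1573/39).
Reduce top mod 39: now compute (13/39).
Reciprocity: 13 ≡ 1 and 39 ≡ 3 (mod 4), so (13/39) = +(39/13).
Reduce top mod 13: now compute (0/13).
Top reduces to 0: gcd > 1, so the symbol is 0.

0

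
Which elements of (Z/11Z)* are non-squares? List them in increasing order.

Square k = 1,…,5 (k and 11−k give the same square):
1²=1, 2²=4, 3²=9, 4²≡5, 5²≡3 (mod 11).
The residues are {1, 3, 4, 5, 9}; the non-residues are the remaining 5 nonzero classes.

2, 6, 7, 8, 10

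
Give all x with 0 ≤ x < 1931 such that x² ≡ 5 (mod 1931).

44, 1887

Since 1931 ≡ 3 (mod 4), a square root of 5 is 5^((1931+1)/4) = 5^483 mod 1931.
Repeated squaring: 5^2≡25, 5^4≡625, 5^8≡563, 5^16≡285, 5^32≡123, 5^64≡1612, 5^128≡1349, 5^256≡799 (mod 1931).
5^483 = 5^(256+128+64+32+2+1) ≡ 44 (mod 1931).
Check: 44² = 1936 ≡ 5 (mod 1931). The two roots are 44 and 1887.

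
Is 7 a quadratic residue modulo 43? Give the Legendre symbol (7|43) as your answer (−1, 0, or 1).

-1

Reciprocity: 7 ≡ 3 and 43 ≡ 3 (mod 4), so (7/43) = −(43/7).
Reduce top mod 7: now compute (1/7).
Reached (1/7) = 1. Collecting the sign flips along the way, the symbol is -1.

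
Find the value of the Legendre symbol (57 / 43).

1

First reduce: 57 ≡ 14 (mod 43).
Pull out 2: since 43 ≡ 3 (mod 8), (2/43) = -1.
Reciprocity: 7 ≡ 3 and 43 ≡ 3 (mod 4), so (7/43) = −(43/7).
Reduce top mod 7: now compute (1/7).
Reached (1/7) = 1. Collecting the sign flips along the way, the symbol is +1.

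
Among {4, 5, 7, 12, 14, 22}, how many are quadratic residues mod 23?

2

(4/23) = +1 → QR.
(5/23) = -1 → non-residue.
(7/23) = -1 → non-residue.
(12/23) = +1 → QR.
(14/23) = -1 → non-residue.
(22/23) = -1 → non-residue.
Total quadratic residues among the 6: 2.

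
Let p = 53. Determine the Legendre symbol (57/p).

Euler's criterion: (57/53) ≡ 4^26 (mod 53).
4^2 ≡ 16 (mod 53)
4^4 ≡ 44 (mod 53)
4^8 ≡ 28 (mod 53)
4^16 ≡ 42 (mod 53)
4^26 = 4^(16+8+2) ≡ 1 (mod 53).
Result is 1, so (57/53) = 1.

1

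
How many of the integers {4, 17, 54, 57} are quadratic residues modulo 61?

2

(4/61) = +1 → QR.
(17/61) = -1 → non-residue.
(54/61) = -1 → non-residue.
(57/61) = +1 → QR.
Total quadratic residues among the 4: 2.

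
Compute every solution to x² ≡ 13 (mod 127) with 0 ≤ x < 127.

Since 127 ≡ 3 (mod 4), a square root of 13 is 13^((127+1)/4) = 13^32 mod 127.
Repeated squaring: 13^2≡42, 13^4≡113, 13^8≡69, 13^16≡62, 13^32≡34 (mod 127).
13^32 = 13^(32) ≡ 34 (mod 127).
Check: 34² = 1156 ≡ 13 (mod 127). The two roots are 34 and 93.

34, 93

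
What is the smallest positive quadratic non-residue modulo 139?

2

(2/139) = −1, so 2 is the smallest positive non-residue mod 139.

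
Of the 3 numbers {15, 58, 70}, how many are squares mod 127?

(15/127) = +1 → QR.
(58/127) = -1 → non-residue.
(70/127) = +1 → QR.
Total quadratic residues among the 3: 2.

2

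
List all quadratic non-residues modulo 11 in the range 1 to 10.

Square k = 1,…,5 (k and 11−k give the same square):
1²=1, 2²=4, 3²=9, 4²≡5, 5²≡3 (mod 11).
The residues are {1, 3, 4, 5, 9}; the non-residues are the remaining 5 nonzero classes.

2,6,7,8,10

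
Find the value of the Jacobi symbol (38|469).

Pull out 2: since 469 ≡ 5 (mod 8), (2/469) = -1.
Reciprocity: 19 ≡ 3 and 469 ≡ 1 (mod 4), so (19/469) = +(469/19).
Reduce top mod 19: now compute (13/19).
Reciprocity: 13 ≡ 1 and 19 ≡ 3 (mod 4), so (13/19) = +(19/13).
Reduce top mod 13: now compute (6/13).
Pull out 2: since 13 ≡ 5 (mod 8), (2/13) = -1.
Reciprocity: 3 ≡ 3 and 13 ≡ 1 (mod 4), so (3/13) = +(13/3).
Reduce top mod 3: now compute (1/3).
Reached (1/3) = 1. Collecting the sign flips along the way, the symbol is +1.

1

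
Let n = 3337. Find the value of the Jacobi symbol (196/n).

Pull out 2^2: since 3337 ≡ 1 (mod 8), (2/3337) = +1, so (2/3337)^2 = +1.
Reciprocity: 49 ≡ 1 and 3337 ≡ 1 (mod 4), so (49/3337) = +(3337/49).
Reduce top mod 49: now compute (5/49).
Reciprocity: 5 ≡ 1 and 49 ≡ 1 (mod 4), so (5/49) = +(49/5).
Reduce top mod 5: now compute (4/5).
Pull out 2^2: since 5 ≡ 5 (mod 8), (2/5) = -1, so (2/5)^2 = +1.
Reached (1/5) = 1. Collecting the sign flips along the way, the symbol is +1.

1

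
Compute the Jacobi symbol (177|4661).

Reciprocity: 177 ≡ 1 and 4661 ≡ 1 (mod 4), so (177/4661) = +(4661/177).
Reduce top mod 177: now compute (59/177).
Reciprocity: 59 ≡ 3 and 177 ≡ 1 (mod 4), so (59/177) = +(177/59).
Reduce top mod 59: now compute (0/59).
Top reduces to 0: gcd > 1, so the symbol is 0.

0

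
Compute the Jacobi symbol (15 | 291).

Reciprocity: 15 ≡ 3 and 291 ≡ 3 (mod 4), so (15/291) = −(291/15).
Reduce top mod 15: now compute (6/15).
Pull out 2: since 15 ≡ 7 (mod 8), (2/15) = +1.
Reciprocity: 3 ≡ 3 and 15 ≡ 3 (mod 4), so (3/15) = −(15/3).
Reduce top mod 3: now compute (0/3).
Top reduces to 0: gcd > 1, so the symbol is 0.

0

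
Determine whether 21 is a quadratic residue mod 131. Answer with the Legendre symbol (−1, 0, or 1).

1

Euler's criterion: (21/131) ≡ 21^65 (mod 131).
21^2 ≡ 48 (mod 131)
21^4 ≡ 77 (mod 131)
21^8 ≡ 34 (mod 131)
21^16 ≡ 108 (mod 131)
21^32 ≡ 5 (mod 131)
21^64 ≡ 25 (mod 131)
21^65 = 21^(64+1) ≡ 1 (mod 131).
Result is 1, so (21/131) = 1.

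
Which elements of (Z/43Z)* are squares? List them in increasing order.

Square k = 1,…,21 (k and 43−k give the same square):
1²=1, 2²=4, 3²=9, 4²=16, 5²=25, 6²=36, 7²≡6, 8²≡21, 9²≡38, 10²≡14, 11²≡35, 12²≡15, 13²≡40, 14²≡24, 15²≡10, 16²≡41, 17²≡31, 18²≡23, 19²≡17, 20²≡13, 21²≡11 (mod 43).
So the quadratic residues mod 43 are {1, 4, 6, 9, 10, 11, 13, 14, 15, 16, 17, 21, 23, 24, 25, 31, 35, 36, 38, 40, 41}.

1 4 6 9 10 11 13 14 15 16 17 21 23 24 25 31 35 36 38 40 41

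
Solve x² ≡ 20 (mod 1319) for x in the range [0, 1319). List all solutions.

Since 1319 ≡ 3 (mod 4), a square root of 20 is 20^((1319+1)/4) = 20^330 mod 1319.
Repeated squaring: 20^2≡400, 20^4≡401, 20^8≡1202, 20^16≡499, 20^32≡1029, 20^64≡1003, 20^128≡931, 20^256≡178 (mod 1319).
20^330 = 20^(256+64+8+2) ≡ 279 (mod 1319).
Check: 279² = 77841 ≡ 20 (mod 1319). The two roots are 279 and 1040.

279, 1040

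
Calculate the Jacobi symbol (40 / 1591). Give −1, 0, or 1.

Pull out 2^3: since 1591 ≡ 7 (mod 8), (2/1591) = +1, so (2/1591)^3 = +1.
Reciprocity: 5 ≡ 1 and 1591 ≡ 3 (mod 4), so (5/1591) = +(1591/5).
Reduce top mod 5: now compute (1/5).
Reached (1/5) = 1. Collecting the sign flips along the way, the symbol is +1.

1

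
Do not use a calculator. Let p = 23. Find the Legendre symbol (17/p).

Reciprocity: 17 ≡ 1 and 23 ≡ 3 (mod 4), so (17/23) = +(23/17).
Reduce top mod 17: now compute (6/17).
Pull out 2: since 17 ≡ 1 (mod 8), (2/17) = +1.
Reciprocity: 3 ≡ 3 and 17 ≡ 1 (mod 4), so (3/17) = +(17/3).
Reduce top mod 3: now compute (2/3).
Pull out 2: since 3 ≡ 3 (mod 8), (2/3) = -1.
Reached (1/3) = 1. Collecting the sign flips along the way, the symbol is -1.

-1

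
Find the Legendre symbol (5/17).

-1

Reciprocity: 5 ≡ 1 and 17 ≡ 1 (mod 4), so (5/17) = +(17/5).
Reduce top mod 5: now compute (2/5).
Pull out 2: since 5 ≡ 5 (mod 8), (2/5) = -1.
Reached (1/5) = 1. Collecting the sign flips along the way, the symbol is -1.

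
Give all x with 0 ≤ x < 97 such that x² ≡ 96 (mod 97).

97 ≡ 1 (mod 4), so we find a root by search.
Trying successive values, 22² = 484 ≡ 96 (mod 97). The other root is 97 − 22 = 75.

22, 75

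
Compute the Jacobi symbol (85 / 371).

Reciprocity: 85 ≡ 1 and 371 ≡ 3 (mod 4), so (85/371) = +(371/85).
Reduce top mod 85: now compute (31/85).
Reciprocity: 31 ≡ 3 and 85 ≡ 1 (mod 4), so (31/85) = +(85/31).
Reduce top mod 31: now compute (23/31).
Reciprocity: 23 ≡ 3 and 31 ≡ 3 (mod 4), so (23/31) = −(31/23).
Reduce top mod 23: now compute (8/23).
Pull out 2^3: since 23 ≡ 7 (mod 8), (2/23) = +1, so (2/23)^3 = +1.
Reached (1/23) = 1. Collecting the sign flips along the way, the symbol is -1.

-1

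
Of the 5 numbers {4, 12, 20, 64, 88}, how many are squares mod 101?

4

(4/101) = +1 → QR.
(12/101) = -1 → non-residue.
(20/101) = +1 → QR.
(64/101) = +1 → QR.
(88/101) = +1 → QR.
Total quadratic residues among the 5: 4.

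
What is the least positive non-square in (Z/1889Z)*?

3

(2/1889) = +1, so 2 is a residue.
(3/1889) = −1, so 3 is the smallest positive non-residue mod 1889.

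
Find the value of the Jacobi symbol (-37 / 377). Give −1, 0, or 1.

First reduce: -37 ≡ 340 (mod 377).
Pull out 2^2: since 377 ≡ 1 (mod 8), (2/377) = +1, so (2/377)^2 = +1.
Reciprocity: 85 ≡ 1 and 377 ≡ 1 (mod 4), so (85/377) = +(377/85).
Reduce top mod 85: now compute (37/85).
Reciprocity: 37 ≡ 1 and 85 ≡ 1 (mod 4), so (37/85) = +(85/37).
Reduce top mod 37: now compute (11/37).
Reciprocity: 11 ≡ 3 and 37 ≡ 1 (mod 4), so (11/37) = +(37/11).
Reduce top mod 11: now compute (4/11).
Pull out 2^2: since 11 ≡ 3 (mod 8), (2/11) = -1, so (2/11)^2 = +1.
Reached (1/11) = 1. Collecting the sign flips along the way, the symbol is +1.

1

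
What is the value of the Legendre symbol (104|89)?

First reduce: 104 ≡ 15 (mod 89).
Reciprocity: 15 ≡ 3 and 89 ≡ 1 (mod 4), so (15/89) = +(89/15).
Reduce top mod 15: now compute (14/15).
Pull out 2: since 15 ≡ 7 (mod 8), (2/15) = +1.
Reciprocity: 7 ≡ 3 and 15 ≡ 3 (mod 4), so (7/15) = −(15/7).
Reduce top mod 7: now compute (1/7).
Reached (1/7) = 1. Collecting the sign flips along the way, the symbol is -1.

-1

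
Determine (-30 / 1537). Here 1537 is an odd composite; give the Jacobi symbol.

First reduce: -30 ≡ 1507 (mod 1537).
Reciprocity: 1507 ≡ 3 and 1537 ≡ 1 (mod 4), so (1507/1537) = +(1537/1507).
Reduce top mod 1507: now compute (30/1507).
Pull out 2: since 1507 ≡ 3 (mod 8), (2/1507) = -1.
Reciprocity: 15 ≡ 3 and 1507 ≡ 3 (mod 4), so (15/1507) = −(1507/15).
Reduce top mod 15: now compute (7/15).
Reciprocity: 7 ≡ 3 and 15 ≡ 3 (mod 4), so (7/15) = −(15/7).
Reduce top mod 7: now compute (1/7).
Reached (1/7) = 1. Collecting the sign flips along the way, the symbol is -1.

-1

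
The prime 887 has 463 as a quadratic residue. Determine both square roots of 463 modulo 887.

335, 552

Since 887 ≡ 3 (mod 4), a square root of 463 is 463^((887+1)/4) = 463^222 mod 887.
Repeated squaring: 463^2≡602, 463^4≡508, 463^8≡834, 463^16≡148, 463^32≡616, 463^64≡707, 463^128≡468 (mod 887).
463^222 = 463^(128+64+16+8+4+2) ≡ 335 (mod 887).
Check: 335² = 112225 ≡ 463 (mod 887). The two roots are 335 and 552.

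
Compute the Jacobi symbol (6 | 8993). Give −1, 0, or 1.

-1

Pull out 2: since 8993 ≡ 1 (mod 8), (2/8993) = +1.
Reciprocity: 3 ≡ 3 and 8993 ≡ 1 (mod 4), so (3/8993) = +(8993/3).
Reduce top mod 3: now compute (2/3).
Pull out 2: since 3 ≡ 3 (mod 8), (2/3) = -1.
Reached (1/3) = 1. Collecting the sign flips along the way, the symbol is -1.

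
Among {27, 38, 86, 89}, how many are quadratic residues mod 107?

(27/107) = +1 → QR.
(38/107) = -1 → non-residue.
(86/107) = +1 → QR.
(89/107) = +1 → QR.
Total quadratic residues among the 4: 3.

3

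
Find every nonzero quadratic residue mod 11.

Square k = 1,…,5 (k and 11−k give the same square):
1²=1, 2²=4, 3²=9, 4²≡5, 5²≡3 (mod 11).
So the quadratic residues mod 11 are {1, 3, 4, 5, 9}.

1,3,4,5,9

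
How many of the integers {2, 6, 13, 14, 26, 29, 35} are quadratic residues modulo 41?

(2/41) = +1 → QR.
(6/41) = -1 → non-residue.
(13/41) = -1 → non-residue.
(14/41) = -1 → non-residue.
(26/41) = -1 → non-residue.
(29/41) = -1 → non-residue.
(35/41) = -1 → non-residue.
Total quadratic residues among the 7: 1.

1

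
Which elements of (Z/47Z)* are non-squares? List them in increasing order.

Square k = 1,…,23 (k and 47−k give the same square):
1²=1, 2²=4, 3²=9, 4²=16, 5²=25, 6²=36, 7²≡2, 8²≡17, 9²≡34, 10²≡6, 11²≡27, 12²≡3, 13²≡28, 14²≡8, 15²≡37, 16²≡21, 17²≡7, 18²≡42, 19²≡32, 20²≡24, 21²≡18, 22²≡14, 23²≡12 (mod 47).
The residues are {1, 2, 3, 4, 6, 7, 8, 9, 12, 14, 16, 17, 18, 21, 24, 25, 27, 28, 32, 34, 36, 37, 42}; the non-residues are the remaining 23 nonzero classes.

5,10,11,13,15,19,20,22,23,26,29,30,31,33,35,38,39,40,41,43,44,45,46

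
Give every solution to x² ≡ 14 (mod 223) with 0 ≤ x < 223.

56, 167

Since 223 ≡ 3 (mod 4), a square root of 14 is 14^((223+1)/4) = 14^56 mod 223.
Repeated squaring: 14^2≡196, 14^4≡60, 14^8≡32, 14^16≡132, 14^32≡30 (mod 223).
14^56 = 14^(32+16+8) ≡ 56 (mod 223).
Check: 56² = 3136 ≡ 14 (mod 223). The two roots are 56 and 167.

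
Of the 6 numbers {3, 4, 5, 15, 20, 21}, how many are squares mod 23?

2

(3/23) = +1 → QR.
(4/23) = +1 → QR.
(5/23) = -1 → non-residue.
(15/23) = -1 → non-residue.
(20/23) = -1 → non-residue.
(21/23) = -1 → non-residue.
Total quadratic residues among the 6: 2.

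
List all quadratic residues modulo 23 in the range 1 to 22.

Square k = 1,…,11 (k and 23−k give the same square):
1²=1, 2²=4, 3²=9, 4²=16, 5²≡2, 6²≡13, 7²≡3, 8²≡18, 9²≡12, 10²≡8, 11²≡6 (mod 23).
So the quadratic residues mod 23 are {1, 2, 3, 4, 6, 8, 9, 12, 13, 16, 18}.

1, 2, 3, 4, 6, 8, 9, 12, 13, 16, 18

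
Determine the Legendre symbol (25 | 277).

Euler's criterion: (25/277) ≡ 25^138 (mod 277).
25^2 ≡ 71 (mod 277)
25^4 ≡ 55 (mod 277)
25^8 ≡ 255 (mod 277)
25^16 ≡ 207 (mod 277)
25^32 ≡ 191 (mod 277)
25^64 ≡ 194 (mod 277)
25^128 ≡ 241 (mod 277)
25^138 = 25^(128+8+2) ≡ 1 (mod 277).
Result is 1, so (25/277) = 1.

1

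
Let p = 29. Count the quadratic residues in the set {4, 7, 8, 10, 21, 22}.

(4/29) = +1 → QR.
(7/29) = +1 → QR.
(8/29) = -1 → non-residue.
(10/29) = -1 → non-residue.
(21/29) = -1 → non-residue.
(22/29) = +1 → QR.
Total quadratic residues among the 6: 3.

3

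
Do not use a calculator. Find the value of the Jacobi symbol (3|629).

Reciprocity: 3 ≡ 3 and 629 ≡ 1 (mod 4), so (3/629) = +(629/3).
Reduce top mod 3: now compute (2/3).
Pull out 2: since 3 ≡ 3 (mod 8), (2/3) = -1.
Reached (1/3) = 1. Collecting the sign flips along the way, the symbol is -1.

-1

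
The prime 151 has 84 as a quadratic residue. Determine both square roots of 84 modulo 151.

50, 101

Since 151 ≡ 3 (mod 4), a square root of 84 is 84^((151+1)/4) = 84^38 mod 151.
Repeated squaring: 84^2≡110, 84^4≡20, 84^8≡98, 84^16≡91, 84^32≡127 (mod 151).
84^38 = 84^(32+4+2) ≡ 50 (mod 151).
Check: 50² = 2500 ≡ 84 (mod 151). The two roots are 50 and 101.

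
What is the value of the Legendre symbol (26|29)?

-1

Pull out 2: since 29 ≡ 5 (mod 8), (2/29) = -1.
Reciprocity: 13 ≡ 1 and 29 ≡ 1 (mod 4), so (13/29) = +(29/13).
Reduce top mod 13: now compute (3/13).
Reciprocity: 3 ≡ 3 and 13 ≡ 1 (mod 4), so (3/13) = +(13/3).
Reduce top mod 3: now compute (1/3).
Reached (1/3) = 1. Collecting the sign flips along the way, the symbol is -1.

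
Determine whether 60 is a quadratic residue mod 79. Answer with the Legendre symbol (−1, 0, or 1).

-1

Euler's criterion: (60/79) ≡ 60^39 (mod 79).
60^2 ≡ 45 (mod 79)
60^4 ≡ 50 (mod 79)
60^8 ≡ 51 (mod 79)
60^16 ≡ 73 (mod 79)
60^32 ≡ 36 (mod 79)
60^39 = 60^(32+4+2+1) ≡ 78 (mod 79).
Result is 78 ≡ −1, so (60/79) = −1.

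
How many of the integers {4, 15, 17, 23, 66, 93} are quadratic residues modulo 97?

(4/97) = +1 → QR.
(15/97) = -1 → non-residue.
(17/97) = -1 → non-residue.
(23/97) = -1 → non-residue.
(66/97) = +1 → QR.
(93/97) = +1 → QR.
Total quadratic residues among the 6: 3.

3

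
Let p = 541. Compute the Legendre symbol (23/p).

Euler's criterion: (23/541) ≡ 23^270 (mod 541).
23^2 ≡ 529 (mod 541)
23^4 ≡ 144 (mod 541)
23^8 ≡ 178 (mod 541)
23^16 ≡ 306 (mod 541)
23^32 ≡ 43 (mod 541)
23^64 ≡ 226 (mod 541)
23^128 ≡ 222 (mod 541)
23^256 ≡ 53 (mod 541)
23^270 = 23^(256+8+4+2) ≡ 1 (mod 541).
Result is 1, so (23/541) = 1.

1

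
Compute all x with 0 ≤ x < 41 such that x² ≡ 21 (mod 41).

41 ≡ 1 (mod 4), so we find a root by search.
Trying successive values, 12² = 144 ≡ 21 (mod 41). The other root is 41 − 12 = 29.

12, 29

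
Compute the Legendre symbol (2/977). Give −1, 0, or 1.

1

Euler's criterion: (2/977) ≡ 2^488 (mod 977).
2^2 ≡ 4 (mod 977)
2^4 ≡ 16 (mod 977)
2^8 ≡ 256 (mod 977)
2^16 ≡ 77 (mod 977)
2^32 ≡ 67 (mod 977)
2^64 ≡ 581 (mod 977)
2^128 ≡ 496 (mod 977)
2^256 ≡ 789 (mod 977)
2^488 = 2^(256+128+64+32+8) ≡ 1 (mod 977).
Result is 1, so (2/977) = 1.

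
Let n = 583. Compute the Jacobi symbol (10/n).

Pull out 2: since 583 ≡ 7 (mod 8), (2/583) = +1.
Reciprocity: 5 ≡ 1 and 583 ≡ 3 (mod 4), so (5/583) = +(583/5).
Reduce top mod 5: now compute (3/5).
Reciprocity: 3 ≡ 3 and 5 ≡ 1 (mod 4), so (3/5) = +(5/3).
Reduce top mod 3: now compute (2/3).
Pull out 2: since 3 ≡ 3 (mod 8), (2/3) = -1.
Reached (1/3) = 1. Collecting the sign flips along the way, the symbol is -1.

-1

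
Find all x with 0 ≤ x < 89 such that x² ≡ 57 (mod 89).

89 ≡ 1 (mod 4), so we find a root by search.
Trying successive values, 18² = 324 ≡ 57 (mod 89). The other root is 89 − 18 = 71.

18, 71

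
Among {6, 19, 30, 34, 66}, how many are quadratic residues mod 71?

(6/71) = +1 → QR.
(19/71) = +1 → QR.
(30/71) = +1 → QR.
(34/71) = -1 → non-residue.
(66/71) = -1 → non-residue.
Total quadratic residues among the 5: 3.

3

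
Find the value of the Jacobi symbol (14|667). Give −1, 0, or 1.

1

Pull out 2: since 667 ≡ 3 (mod 8), (2/667) = -1.
Reciprocity: 7 ≡ 3 and 667 ≡ 3 (mod 4), so (7/667) = −(667/7).
Reduce top mod 7: now compute (2/7).
Pull out 2: since 7 ≡ 7 (mod 8), (2/7) = +1.
Reached (1/7) = 1. Collecting the sign flips along the way, the symbol is +1.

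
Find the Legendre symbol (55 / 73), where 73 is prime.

1

Reciprocity: 55 ≡ 3 and 73 ≡ 1 (mod 4), so (55/73) = +(73/55).
Reduce top mod 55: now compute (18/55).
Pull out 2: since 55 ≡ 7 (mod 8), (2/55) = +1.
Reciprocity: 9 ≡ 1 and 55 ≡ 3 (mod 4), so (9/55) = +(55/9).
Reduce top mod 9: now compute (1/9).
Reached (1/9) = 1. Collecting the sign flips along the way, the symbol is +1.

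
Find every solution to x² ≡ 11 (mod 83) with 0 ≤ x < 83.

Since 83 ≡ 3 (mod 4), a square root of 11 is 11^((83+1)/4) = 11^21 mod 83.
Repeated squaring: 11^2≡38, 11^4≡33, 11^8≡10, 11^16≡17 (mod 83).
11^21 = 11^(16+4+1) ≡ 29 (mod 83).
Check: 29² = 841 ≡ 11 (mod 83). The two roots are 29 and 54.

29, 54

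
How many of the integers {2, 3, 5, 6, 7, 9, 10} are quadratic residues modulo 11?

3

(2/11) = -1 → non-residue.
(3/11) = +1 → QR.
(5/11) = +1 → QR.
(6/11) = -1 → non-residue.
(7/11) = -1 → non-residue.
(9/11) = +1 → QR.
(10/11) = -1 → non-residue.
Total quadratic residues among the 7: 3.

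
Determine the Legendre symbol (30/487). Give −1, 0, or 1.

1

Euler's criterion: (30/487) ≡ 30^243 (mod 487).
30^2 ≡ 413 (mod 487)
30^4 ≡ 119 (mod 487)
30^8 ≡ 38 (mod 487)
30^16 ≡ 470 (mod 487)
30^32 ≡ 289 (mod 487)
30^64 ≡ 244 (mod 487)
30^128 ≡ 122 (mod 487)
30^243 = 30^(128+64+32+16+2+1) ≡ 1 (mod 487).
Result is 1, so (30/487) = 1.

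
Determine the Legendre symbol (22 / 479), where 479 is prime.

1

Euler's criterion: (22/479) ≡ 22^239 (mod 479).
22^2 ≡ 5 (mod 479)
22^4 ≡ 25 (mod 479)
22^8 ≡ 146 (mod 479)
22^16 ≡ 240 (mod 479)
22^32 ≡ 120 (mod 479)
22^64 ≡ 30 (mod 479)
22^128 ≡ 421 (mod 479)
22^239 = 22^(128+64+32+8+4+2+1) ≡ 1 (mod 479).
Result is 1, so (22/479) = 1.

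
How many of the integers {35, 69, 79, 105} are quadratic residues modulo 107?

4

(35/107) = +1 → QR.
(69/107) = +1 → QR.
(79/107) = +1 → QR.
(105/107) = +1 → QR.
Total quadratic residues among the 4: 4.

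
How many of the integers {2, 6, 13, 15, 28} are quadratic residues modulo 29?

(2/29) = -1 → non-residue.
(6/29) = +1 → QR.
(13/29) = +1 → QR.
(15/29) = -1 → non-residue.
(28/29) = +1 → QR.
Total quadratic residues among the 5: 3.

3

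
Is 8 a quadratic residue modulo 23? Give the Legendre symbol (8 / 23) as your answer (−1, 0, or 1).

Pull out 2^3: since 23 ≡ 7 (mod 8), (2/23) = +1, so (2/23)^3 = +1.
Reached (1/23) = 1. Collecting the sign flips along the way, the symbol is +1.

1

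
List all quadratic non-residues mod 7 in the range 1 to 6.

Square k = 1,…,3 (k and 7−k give the same square):
1²=1, 2²=4, 3²≡2 (mod 7).
The residues are {1, 2, 4}; the non-residues are the remaining 3 nonzero classes.

3 5 6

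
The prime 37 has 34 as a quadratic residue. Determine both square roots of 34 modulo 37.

37 ≡ 1 (mod 4), so we find a root by search.
Trying successive values, 16² = 256 ≡ 34 (mod 37). The other root is 37 − 16 = 21.

16, 21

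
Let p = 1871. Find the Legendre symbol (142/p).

Pull out 2: since 1871 ≡ 7 (mod 8), (2/1871) = +1.
Reciprocity: 71 ≡ 3 and 1871 ≡ 3 (mod 4), so (71/1871) = −(1871/71).
Reduce top mod 71: now compute (25/71).
Reciprocity: 25 ≡ 1 and 71 ≡ 3 (mod 4), so (25/71) = +(71/25).
Reduce top mod 25: now compute (21/25).
Reciprocity: 21 ≡ 1 and 25 ≡ 1 (mod 4), so (21/25) = +(25/21).
Reduce top mod 21: now compute (4/21).
Pull out 2^2: since 21 ≡ 5 (mod 8), (2/21) = -1, so (2/21)^2 = +1.
Reached (1/21) = 1. Collecting the sign flips along the way, the symbol is -1.

-1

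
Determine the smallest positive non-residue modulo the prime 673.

(2/673) = +1, so 2 is a residue.
(3/673) = +1, so 3 is a residue.
(4/673) = +1, so 4 is a residue.
(5/673) = −1, so 5 is the smallest positive non-residue mod 673.

5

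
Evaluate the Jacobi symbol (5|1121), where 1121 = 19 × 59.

1

Reciprocity: 5 ≡ 1 and 1121 ≡ 1 (mod 4), so (5/1121) = +(1121/5).
Reduce top mod 5: now compute (1/5).
Reached (1/5) = 1. Collecting the sign flips along the way, the symbol is +1.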